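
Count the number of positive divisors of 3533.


3533 = 3533^1
d(3533) = (1+1) = 2

2 divisors


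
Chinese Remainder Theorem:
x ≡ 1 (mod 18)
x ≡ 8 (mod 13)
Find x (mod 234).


M = 18*13 = 234
M1 = M/18 = 13, M2 = M/13 = 18
M1^(-1) mod 18 = 7, M2^(-1) mod 13 = 8
x = 1*13*7 + 8*18*8 = 1243
1243 mod 234 = 73
Check: 73 mod 18 = 1 ✓, 73 mod 13 = 8 ✓

x ≡ 73 (mod 234)


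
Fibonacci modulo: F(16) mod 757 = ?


F(k) mod 757 for k=1..16:
1, 1, 2, 3, 5, 8, 13, 21, 34, 55, 89, 144, 233, 377, 610, 230
F(16) mod 757 = 230


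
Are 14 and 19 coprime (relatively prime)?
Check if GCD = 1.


Euclidean algorithm:
19 = 1 * 14 + 5
14 = 2 * 5 + 4
5 = 1 * 4 + 1
4 = 4 * 1 + 0
GCD(14, 19) = 1

Yes, coprime (GCD = 1)


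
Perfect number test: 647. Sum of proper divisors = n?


Proper divisors of 647: 1
Sum = 1 = 1

No, 647 is not perfect (1 ≠ 647)


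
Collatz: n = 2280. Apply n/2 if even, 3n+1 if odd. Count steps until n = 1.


2280 → 1140 → 570 → 285 → 856 → 428 → 214 → 107 → 322 → 161 → 484 → 242 → 121 → 364 → 182 → 91 → 274 → 137 → 412 → 206 → 103 → 310 → 155 → 466 → 233 → 700 → 350 → 175 → 526 → 263 → 790 → 395 → 1186 → 593 → 1780 → 890 → 445 → 1336 → 668 → 334 → 167 → 502 → 251 → 754 → 377 → 1132 → 566 → 283 → 850 → 425 → 1276 → 638 → 319 → 958 → 479 → 1438 → 719 → 2158 → 1079 → 3238 → 1619 → 4858 → 2429 → 7288 → 3644 → 1822 → 911 → 2734 → 1367 → 4102 → 2051 → 6154 → 3077 → 9232 → 4616 → 2308 → 1154 → 577 → 1732 → 866 → 433 → 1300 → 650 → 325 → 976 → 488 → 244 → 122 → 61 → 184 → 92 → 46 → 23 → 70 → 35 → 106 → 53 → 160 → 80 → 40 → 20 → 10 → 5 → 16 → 8 → 4 → 2 → 1
Total steps = 107

107 steps


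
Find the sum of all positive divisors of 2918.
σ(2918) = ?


Divisors of 2918: 1, 2, 1459, 2918
Sum = 1 + 2 + 1459 + 2918 = 4380

σ(2918) = 4380


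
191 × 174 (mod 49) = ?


191 × 174 = 33234
33234 mod 49 = 12


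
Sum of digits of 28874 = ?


2 + 8 + 8 + 7 + 4 = 29


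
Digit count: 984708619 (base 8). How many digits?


984708619 in base 8 = 7254273013
Number of digits = 10

10 digits (base 8)


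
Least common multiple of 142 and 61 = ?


GCD(142, 61) = 1
LCM = 142*61/1 = 8662/1 = 8662

LCM = 8662


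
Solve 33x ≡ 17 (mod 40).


GCD(33, 40) = 1, unique solution
a^(-1) mod 40 = 17
x = 17 * 17 mod 40 = 9

x ≡ 9 (mod 40)


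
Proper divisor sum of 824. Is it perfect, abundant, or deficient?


Proper divisors: 1, 2, 4, 8, 103, 206, 412
Sum = 1 + 2 + 4 + 8 + 103 + 206 + 412 = 736
736 < 824 → deficient

s(824) = 736 (deficient)


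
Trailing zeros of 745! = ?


floor(745/5) = 149
floor(745/25) = 29
floor(745/125) = 5
floor(745/625) = 1
Total = 184

184 trailing zeros


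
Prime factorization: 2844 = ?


2844 / 2 = 1422
1422 / 2 = 711
711 / 3 = 237
237 / 3 = 79
79 / 79 = 1
2844 = 2^2 × 3^2 × 79


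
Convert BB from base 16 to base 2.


BB (base 16) = 187 (decimal)
187 (decimal) = 10111011 (base 2)


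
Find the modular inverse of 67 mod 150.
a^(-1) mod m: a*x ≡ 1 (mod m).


Use the extended Euclidean algorithm on (150, 67); each row r = 150*s + 67*t:
r=150, s=1, t=0
r=67, s=0, t=1
q=2: r=16, s=1, t=-2   [150*(1) + 67*(-2) = 16]
q=4: r=3, s=-4, t=9   [150*(-4) + 67*(9) = 3]
q=5: r=1, s=21, t=-47   [150*(21) + 67*(-47) = 1]
q=3: r=0, s=-67, t=150   [150*(-67) + 67*(150) = 0]
GCD = 1 with t = -47, so 67*(-47) ≡ 1 (mod 150)
Inverse = -47 mod 150 = 103
Check: 67 * 103 = 6901 ≡ 1 (mod 150)

67^(-1) ≡ 103 (mod 150)


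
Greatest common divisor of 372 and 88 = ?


372 = 4 * 88 + 20
88 = 4 * 20 + 8
20 = 2 * 8 + 4
8 = 2 * 4 + 0
GCD = 4


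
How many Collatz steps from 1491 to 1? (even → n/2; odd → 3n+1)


1491 → 4474 → 2237 → 6712 → 3356 → 1678 → 839 → 2518 → 1259 → 3778 → 1889 → 5668 → 2834 → 1417 → 4252 → 2126 → 1063 → 3190 → 1595 → 4786 → 2393 → 7180 → 3590 → 1795 → 5386 → 2693 → 8080 → 4040 → 2020 → 1010 → 505 → 1516 → 758 → 379 → 1138 → 569 → 1708 → 854 → 427 → 1282 → 641 → 1924 → 962 → 481 → 1444 → 722 → 361 → 1084 → 542 → 271 → 814 → 407 → 1222 → 611 → 1834 → 917 → 2752 → 1376 → 688 → 344 → 172 → 86 → 43 → 130 → 65 → 196 → 98 → 49 → 148 → 74 → 37 → 112 → 56 → 28 → 14 → 7 → 22 → 11 → 34 → 17 → 52 → 26 → 13 → 40 → 20 → 10 → 5 → 16 → 8 → 4 → 2 → 1
Total steps = 91

91 steps


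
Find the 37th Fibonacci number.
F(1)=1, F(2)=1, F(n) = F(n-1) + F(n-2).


Sequence: 1, 1, 2, 3, 5, 8, 13, 21, 34, 55, 89, 144, 233, 377, 610, 987, 1597, 2584, 4181, 6765, 10946, 17711, 28657, 46368, 75025, 121393, 196418, 317811, 514229, 832040, 1346269, 2178309, 3524578, 5702887, 9227465, 14930352, 24157817
F(37) = 24157817


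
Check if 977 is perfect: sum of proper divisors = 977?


Proper divisors of 977: 1
Sum = 1 = 1

No, 977 is not perfect (1 ≠ 977)


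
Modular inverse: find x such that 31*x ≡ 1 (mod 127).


Use the extended Euclidean algorithm on (127, 31); each row r = 127*s + 31*t:
r=127, s=1, t=0
r=31, s=0, t=1
q=4: r=3, s=1, t=-4   [127*(1) + 31*(-4) = 3]
q=10: r=1, s=-10, t=41   [127*(-10) + 31*(41) = 1]
q=3: r=0, s=31, t=-127   [127*(31) + 31*(-127) = 0]
GCD = 1 with t = 41, so 31*(41) ≡ 1 (mod 127)
Inverse = 41 mod 127 = 41
Check: 31 * 41 = 1271 ≡ 1 (mod 127)

31^(-1) ≡ 41 (mod 127)


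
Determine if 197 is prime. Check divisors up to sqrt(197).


Check divisors up to sqrt(197) = 14.0357
No divisors found.
197 is prime.

Yes, 197 is prime


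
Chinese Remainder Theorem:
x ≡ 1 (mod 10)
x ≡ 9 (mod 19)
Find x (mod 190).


M = 10*19 = 190
M1 = M/10 = 19, M2 = M/19 = 10
M1^(-1) mod 10 = 9, M2^(-1) mod 19 = 2
x = 1*19*9 + 9*10*2 = 351
351 mod 190 = 161
Check: 161 mod 10 = 1 ✓, 161 mod 19 = 9 ✓

x ≡ 161 (mod 190)


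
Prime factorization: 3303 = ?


3303 / 3 = 1101
1101 / 3 = 367
367 / 367 = 1
3303 = 3^2 × 367


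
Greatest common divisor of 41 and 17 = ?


41 = 2 * 17 + 7
17 = 2 * 7 + 3
7 = 2 * 3 + 1
3 = 3 * 1 + 0
GCD = 1


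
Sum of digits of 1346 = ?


1 + 3 + 4 + 6 = 14


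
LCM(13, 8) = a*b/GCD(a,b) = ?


GCD(13, 8) = 1
LCM = 13*8/1 = 104/1 = 104

LCM = 104


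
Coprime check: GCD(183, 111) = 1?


Euclidean algorithm:
183 = 1 * 111 + 72
111 = 1 * 72 + 39
72 = 1 * 39 + 33
39 = 1 * 33 + 6
33 = 5 * 6 + 3
6 = 2 * 3 + 0
GCD(183, 111) = 3

No, not coprime (GCD = 3)


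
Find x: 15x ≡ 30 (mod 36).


GCD(15, 36) = 3 divides 30
Divide: 5x ≡ 10 (mod 12)
x ≡ 2 (mod 12)


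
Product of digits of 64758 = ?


6 × 4 × 7 × 5 × 8 = 6720


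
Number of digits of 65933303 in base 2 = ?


65933303 in base 2 = 11111011100000111111110111
Number of digits = 26

26 digits (base 2)


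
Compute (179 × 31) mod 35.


179 × 31 = 5549
5549 mod 35 = 19


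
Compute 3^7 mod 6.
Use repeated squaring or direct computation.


3^1 mod 6 = 3
3^2 mod 6 = 3
3^3 mod 6 = 3
3^4 mod 6 = 3
3^5 mod 6 = 3
3^6 mod 6 = 3
3^7 mod 6 = 3


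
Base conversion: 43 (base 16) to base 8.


43 (base 16) = 67 (decimal)
67 (decimal) = 103 (base 8)


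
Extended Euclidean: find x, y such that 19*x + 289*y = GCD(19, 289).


Tabular extended Euclidean (each row: r = 19*s + 289*t):
r=19, s=1, t=0
r=289, s=0, t=1
q=0: r=19, s=1, t=0   [19*(1) + 289*(0) = 19]
q=15: r=4, s=-15, t=1   [19*(-15) + 289*(1) = 4]
q=4: r=3, s=61, t=-4   [19*(61) + 289*(-4) = 3]
q=1: r=1, s=-76, t=5   [19*(-76) + 289*(5) = 1]
q=3: r=0, s=289, t=-19   [19*(289) + 289*(-19) = 0]
GCD = 1; from the row with r=1: x=-76, y=5
Check: 19*(-76) + 289*(5) = -1444 + 1445 = 1

GCD = 1, x = -76, y = 5


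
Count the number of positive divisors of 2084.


2084 = 2^2 × 521^1
d(2084) = (2+1) × (1+1) = 6

6 divisors


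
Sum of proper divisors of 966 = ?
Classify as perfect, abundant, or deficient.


Proper divisors: 1, 2, 3, 6, 7, 14, 21, 23, 42, 46, 69, 138, 161, 322, 483
Sum = 1 + 2 + 3 + 6 + 7 + 14 + 21 + 23 + 42 + 46 + 69 + 138 + 161 + 322 + 483 = 1338
1338 > 966 → abundant

s(966) = 1338 (abundant)


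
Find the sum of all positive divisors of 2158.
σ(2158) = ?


Divisors of 2158: 1, 2, 13, 26, 83, 166, 1079, 2158
Sum = 1 + 2 + 13 + 26 + 83 + 166 + 1079 + 2158 = 3528

σ(2158) = 3528


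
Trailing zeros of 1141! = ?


floor(1141/5) = 228
floor(1141/25) = 45
floor(1141/125) = 9
floor(1141/625) = 1
Total = 283

283 trailing zeros


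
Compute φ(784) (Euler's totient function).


784 = 2^4 × 7^2
Prime factors: 2, 7
φ(784) = 784 × (1-1/2) × (1-1/7)
= 784 × 1/2 × 6/7 = 336

φ(784) = 336


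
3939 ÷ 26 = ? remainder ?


3939 = 26 * 151 + 13
Check: 3926 + 13 = 3939

q = 151, r = 13


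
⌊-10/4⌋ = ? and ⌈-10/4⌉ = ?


-10/4 = -2.5000
floor = -3
ceil = -2

floor = -3, ceil = -2


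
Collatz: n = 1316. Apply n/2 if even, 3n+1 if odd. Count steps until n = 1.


1316 → 658 → 329 → 988 → 494 → 247 → 742 → 371 → 1114 → 557 → 1672 → 836 → 418 → 209 → 628 → 314 → 157 → 472 → 236 → 118 → 59 → 178 → 89 → 268 → 134 → 67 → 202 → 101 → 304 → 152 → 76 → 38 → 19 → 58 → 29 → 88 → 44 → 22 → 11 → 34 → 17 → 52 → 26 → 13 → 40 → 20 → 10 → 5 → 16 → 8 → 4 → 2 → 1
Total steps = 52

52 steps


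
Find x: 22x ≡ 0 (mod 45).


GCD(22, 45) = 1, unique solution
a^(-1) mod 45 = 43
x = 43 * 0 mod 45 = 0

x ≡ 0 (mod 45)


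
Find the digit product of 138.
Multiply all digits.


1 × 3 × 8 = 24


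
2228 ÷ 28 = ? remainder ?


2228 = 28 * 79 + 16
Check: 2212 + 16 = 2228

q = 79, r = 16


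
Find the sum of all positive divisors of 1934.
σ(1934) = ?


Divisors of 1934: 1, 2, 967, 1934
Sum = 1 + 2 + 967 + 1934 = 2904

σ(1934) = 2904


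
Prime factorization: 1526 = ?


1526 / 2 = 763
763 / 7 = 109
109 / 109 = 1
1526 = 2 × 7 × 109


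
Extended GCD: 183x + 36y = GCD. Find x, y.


Tabular extended Euclidean (each row: r = 183*s + 36*t):
r=183, s=1, t=0
r=36, s=0, t=1
q=5: r=3, s=1, t=-5   [183*(1) + 36*(-5) = 3]
q=12: r=0, s=-12, t=61   [183*(-12) + 36*(61) = 0]
GCD = 3; from the row with r=3: x=1, y=-5
Check: 183*(1) + 36*(-5) = 183 - 180 = 3

GCD = 3, x = 1, y = -5


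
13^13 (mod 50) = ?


13^1 mod 50 = 13
13^2 mod 50 = 19
13^3 mod 50 = 47
13^4 mod 50 = 11
13^5 mod 50 = 43
13^6 mod 50 = 9
13^7 mod 50 = 17
13^8 mod 50 = 21
13^9 mod 50 = 23
13^10 mod 50 = 49
13^11 mod 50 = 37
13^12 mod 50 = 31
13^13 mod 50 = 3


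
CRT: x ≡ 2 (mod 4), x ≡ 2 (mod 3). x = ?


M = 4*3 = 12
M1 = M/4 = 3, M2 = M/3 = 4
M1^(-1) mod 4 = 3, M2^(-1) mod 3 = 1
x = 2*3*3 + 2*4*1 = 26
26 mod 12 = 2
Check: 2 mod 4 = 2 ✓, 2 mod 3 = 2 ✓

x ≡ 2 (mod 12)


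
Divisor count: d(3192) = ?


3192 = 2^3 × 3^1 × 7^1 × 19^1
d(3192) = (3+1) × (1+1) × (1+1) × (1+1) = 32

32 divisors


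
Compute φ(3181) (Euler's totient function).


3181 = 3181
Prime factors: 3181
φ(3181) = 3181 × (1-1/3181)
= 3181 × 3180/3181 = 3180

φ(3181) = 3180


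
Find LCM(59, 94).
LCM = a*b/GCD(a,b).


GCD(59, 94) = 1
LCM = 59*94/1 = 5546/1 = 5546

LCM = 5546


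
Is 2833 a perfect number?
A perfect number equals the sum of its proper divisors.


Proper divisors of 2833: 1
Sum = 1 = 1

No, 2833 is not perfect (1 ≠ 2833)


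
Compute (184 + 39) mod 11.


184 + 39 = 223
223 mod 11 = 3


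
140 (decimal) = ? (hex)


140 (base 10) = 140 (decimal)
140 (decimal) = 8C (base 16)


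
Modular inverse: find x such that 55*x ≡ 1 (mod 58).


Use the extended Euclidean algorithm on (58, 55); each row r = 58*s + 55*t:
r=58, s=1, t=0
r=55, s=0, t=1
q=1: r=3, s=1, t=-1   [58*(1) + 55*(-1) = 3]
q=18: r=1, s=-18, t=19   [58*(-18) + 55*(19) = 1]
q=3: r=0, s=55, t=-58   [58*(55) + 55*(-58) = 0]
GCD = 1 with t = 19, so 55*(19) ≡ 1 (mod 58)
Inverse = 19 mod 58 = 19
Check: 55 * 19 = 1045 ≡ 1 (mod 58)

55^(-1) ≡ 19 (mod 58)


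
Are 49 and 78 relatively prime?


Euclidean algorithm:
78 = 1 * 49 + 29
49 = 1 * 29 + 20
29 = 1 * 20 + 9
20 = 2 * 9 + 2
9 = 4 * 2 + 1
2 = 2 * 1 + 0
GCD(49, 78) = 1

Yes, coprime (GCD = 1)


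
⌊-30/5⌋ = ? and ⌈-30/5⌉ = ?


-30/5 = -6.0000
floor = -6
ceil = -6

floor = -6, ceil = -6


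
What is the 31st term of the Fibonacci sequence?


Sequence: 1, 1, 2, 3, 5, 8, 13, 21, 34, 55, 89, 144, 233, 377, 610, 987, 1597, 2584, 4181, 6765, 10946, 17711, 28657, 46368, 75025, 121393, 196418, 317811, 514229, 832040, 1346269
F(31) = 1346269


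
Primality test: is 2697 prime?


2697 / 3 = 899 (exact division)
2697 is NOT prime.

No, 2697 is not prime


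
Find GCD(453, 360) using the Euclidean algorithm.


453 = 1 * 360 + 93
360 = 3 * 93 + 81
93 = 1 * 81 + 12
81 = 6 * 12 + 9
12 = 1 * 9 + 3
9 = 3 * 3 + 0
GCD = 3


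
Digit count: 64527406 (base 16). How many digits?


64527406 in base 16 = 3D89C2E
Number of digits = 7

7 digits (base 16)


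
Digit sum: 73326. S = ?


7 + 3 + 3 + 2 + 6 = 21


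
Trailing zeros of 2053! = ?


floor(2053/5) = 410
floor(2053/25) = 82
floor(2053/125) = 16
floor(2053/625) = 3
Total = 511

511 trailing zeros


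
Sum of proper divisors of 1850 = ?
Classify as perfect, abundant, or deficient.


Proper divisors: 1, 2, 5, 10, 25, 37, 50, 74, 185, 370, 925
Sum = 1 + 2 + 5 + 10 + 25 + 37 + 50 + 74 + 185 + 370 + 925 = 1684
1684 < 1850 → deficient

s(1850) = 1684 (deficient)


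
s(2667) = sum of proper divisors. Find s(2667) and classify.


Proper divisors: 1, 3, 7, 21, 127, 381, 889
Sum = 1 + 3 + 7 + 21 + 127 + 381 + 889 = 1429
1429 < 2667 → deficient

s(2667) = 1429 (deficient)


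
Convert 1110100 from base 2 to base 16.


1110100 (base 2) = 116 (decimal)
116 (decimal) = 74 (base 16)


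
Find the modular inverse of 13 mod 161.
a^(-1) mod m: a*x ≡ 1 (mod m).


Use the extended Euclidean algorithm on (161, 13); each row r = 161*s + 13*t:
r=161, s=1, t=0
r=13, s=0, t=1
q=12: r=5, s=1, t=-12   [161*(1) + 13*(-12) = 5]
q=2: r=3, s=-2, t=25   [161*(-2) + 13*(25) = 3]
q=1: r=2, s=3, t=-37   [161*(3) + 13*(-37) = 2]
q=1: r=1, s=-5, t=62   [161*(-5) + 13*(62) = 1]
q=2: r=0, s=13, t=-161   [161*(13) + 13*(-161) = 0]
GCD = 1 with t = 62, so 13*(62) ≡ 1 (mod 161)
Inverse = 62 mod 161 = 62
Check: 13 * 62 = 806 ≡ 1 (mod 161)

13^(-1) ≡ 62 (mod 161)


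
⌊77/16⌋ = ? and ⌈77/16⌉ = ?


77/16 = 4.8125
floor = 4
ceil = 5

floor = 4, ceil = 5


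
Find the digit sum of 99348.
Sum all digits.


9 + 9 + 3 + 4 + 8 = 33


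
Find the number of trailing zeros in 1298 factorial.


floor(1298/5) = 259
floor(1298/25) = 51
floor(1298/125) = 10
floor(1298/625) = 2
Total = 322

322 trailing zeros


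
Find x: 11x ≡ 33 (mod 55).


GCD(11, 55) = 11 divides 33
Divide: 1x ≡ 3 (mod 5)
x ≡ 3 (mod 5)


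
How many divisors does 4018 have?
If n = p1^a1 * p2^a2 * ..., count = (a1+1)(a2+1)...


4018 = 2^1 × 7^2 × 41^1
d(4018) = (1+1) × (2+1) × (1+1) = 12

12 divisors


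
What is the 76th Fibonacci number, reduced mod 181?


F(k) mod 181 for k=1..76:
1, 1, 2, 3, 5, 8, 13, 21, 34, 55, 89, 144, 52, 15, 67, 82, 149, 50, 18, 68, 86, 154, 59, 32, 91, 123, 33, 156, 8, 164, 172, 155, 146, 120, 85, 24, 109, 133, 61, 13, 74, 87, 161, 67, 47, 114, 161, 94, 74, 168, 61, 48, 109, 157, 85, 61, 146, 26, 172, 17, 8, 25, 33, 58, 91, 149, 59, 27, 86, 113, 18, 131, 149, 99, 67, 166
F(76) mod 181 = 166


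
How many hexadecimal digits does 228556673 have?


228556673 in base 16 = D9F7F81
Number of digits = 7

7 digits (base 16)


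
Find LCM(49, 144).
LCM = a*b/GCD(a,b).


GCD(49, 144) = 1
LCM = 49*144/1 = 7056/1 = 7056

LCM = 7056


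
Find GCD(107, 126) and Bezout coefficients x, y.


Tabular extended Euclidean (each row: r = 107*s + 126*t):
r=107, s=1, t=0
r=126, s=0, t=1
q=0: r=107, s=1, t=0   [107*(1) + 126*(0) = 107]
q=1: r=19, s=-1, t=1   [107*(-1) + 126*(1) = 19]
q=5: r=12, s=6, t=-5   [107*(6) + 126*(-5) = 12]
q=1: r=7, s=-7, t=6   [107*(-7) + 126*(6) = 7]
q=1: r=5, s=13, t=-11   [107*(13) + 126*(-11) = 5]
q=1: r=2, s=-20, t=17   [107*(-20) + 126*(17) = 2]
q=2: r=1, s=53, t=-45   [107*(53) + 126*(-45) = 1]
q=2: r=0, s=-126, t=107   [107*(-126) + 126*(107) = 0]
GCD = 1; from the row with r=1: x=53, y=-45
Check: 107*(53) + 126*(-45) = 5671 - 5670 = 1

GCD = 1, x = 53, y = -45


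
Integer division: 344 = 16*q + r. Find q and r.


344 = 16 * 21 + 8
Check: 336 + 8 = 344

q = 21, r = 8


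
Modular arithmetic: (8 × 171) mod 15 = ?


8 × 171 = 1368
1368 mod 15 = 3


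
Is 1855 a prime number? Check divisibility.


1855 / 5 = 371 (exact division)
1855 is NOT prime.

No, 1855 is not prime


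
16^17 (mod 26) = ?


16^1 mod 26 = 16
16^2 mod 26 = 22
16^3 mod 26 = 14
16^4 mod 26 = 16
16^5 mod 26 = 22
16^6 mod 26 = 14
16^7 mod 26 = 16
16^8 mod 26 = 22
16^9 mod 26 = 14
16^10 mod 26 = 16
16^11 mod 26 = 22
16^12 mod 26 = 14
16^13 mod 26 = 16
16^14 mod 26 = 22
16^15 mod 26 = 14
16^16 mod 26 = 16
16^17 mod 26 = 22


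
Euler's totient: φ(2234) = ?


2234 = 2 × 1117
Prime factors: 2, 1117
φ(2234) = 2234 × (1-1/2) × (1-1/1117)
= 2234 × 1/2 × 1116/1117 = 1116

φ(2234) = 1116


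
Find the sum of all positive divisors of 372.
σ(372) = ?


Divisors of 372: 1, 2, 3, 4, 6, 12, 31, 62, 93, 124, 186, 372
Sum = 1 + 2 + 3 + 4 + 6 + 12 + 31 + 62 + 93 + 124 + 186 + 372 = 896

σ(372) = 896


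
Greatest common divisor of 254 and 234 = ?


254 = 1 * 234 + 20
234 = 11 * 20 + 14
20 = 1 * 14 + 6
14 = 2 * 6 + 2
6 = 3 * 2 + 0
GCD = 2


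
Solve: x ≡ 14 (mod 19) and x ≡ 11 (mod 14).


M = 19*14 = 266
M1 = M/19 = 14, M2 = M/14 = 19
M1^(-1) mod 19 = 15, M2^(-1) mod 14 = 3
x = 14*14*15 + 11*19*3 = 3567
3567 mod 266 = 109
Check: 109 mod 19 = 14 ✓, 109 mod 14 = 11 ✓

x ≡ 109 (mod 266)


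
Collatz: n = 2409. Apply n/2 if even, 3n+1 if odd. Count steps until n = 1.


2409 → 7228 → 3614 → 1807 → 5422 → 2711 → 8134 → 4067 → 12202 → 6101 → 18304 → 9152 → 4576 → 2288 → 1144 → 572 → 286 → 143 → 430 → 215 → 646 → 323 → 970 → 485 → 1456 → 728 → 364 → 182 → 91 → 274 → 137 → 412 → 206 → 103 → 310 → 155 → 466 → 233 → 700 → 350 → 175 → 526 → 263 → 790 → 395 → 1186 → 593 → 1780 → 890 → 445 → 1336 → 668 → 334 → 167 → 502 → 251 → 754 → 377 → 1132 → 566 → 283 → 850 → 425 → 1276 → 638 → 319 → 958 → 479 → 1438 → 719 → 2158 → 1079 → 3238 → 1619 → 4858 → 2429 → 7288 → 3644 → 1822 → 911 → 2734 → 1367 → 4102 → 2051 → 6154 → 3077 → 9232 → 4616 → 2308 → 1154 → 577 → 1732 → 866 → 433 → 1300 → 650 → 325 → 976 → 488 → 244 → 122 → 61 → 184 → 92 → 46 → 23 → 70 → 35 → 106 → 53 → 160 → 80 → 40 → 20 → 10 → 5 → 16 → 8 → 4 → 2 → 1
Total steps = 120

120 steps


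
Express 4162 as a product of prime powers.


4162 / 2 = 2081
2081 / 2081 = 1
4162 = 2 × 2081


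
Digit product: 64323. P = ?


6 × 4 × 3 × 2 × 3 = 432


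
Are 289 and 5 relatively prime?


Euclidean algorithm:
289 = 57 * 5 + 4
5 = 1 * 4 + 1
4 = 4 * 1 + 0
GCD(289, 5) = 1

Yes, coprime (GCD = 1)


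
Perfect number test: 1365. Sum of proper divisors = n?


Proper divisors of 1365: 1, 3, 5, 7, 13, 15, 21, 35, 39, 65, 91, 105, 195, 273, 455
Sum = 1 + 3 + 5 + 7 + 13 + 15 + 21 + 35 + 39 + 65 + 91 + 105 + 195 + 273 + 455 = 1323

No, 1365 is not perfect (1323 ≠ 1365)


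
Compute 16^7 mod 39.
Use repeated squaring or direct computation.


16^1 mod 39 = 16
16^2 mod 39 = 22
16^3 mod 39 = 1
16^4 mod 39 = 16
16^5 mod 39 = 22
16^6 mod 39 = 1
16^7 mod 39 = 16


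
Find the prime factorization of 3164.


3164 / 2 = 1582
1582 / 2 = 791
791 / 7 = 113
113 / 113 = 1
3164 = 2^2 × 7 × 113


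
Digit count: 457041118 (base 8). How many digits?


457041118 in base 8 = 3317362336
Number of digits = 10

10 digits (base 8)


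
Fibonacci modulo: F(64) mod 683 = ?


F(k) mod 683 for k=1..64:
1, 1, 2, 3, 5, 8, 13, 21, 34, 55, 89, 144, 233, 377, 610, 304, 231, 535, 83, 618, 18, 636, 654, 607, 578, 502, 397, 216, 613, 146, 76, 222, 298, 520, 135, 655, 107, 79, 186, 265, 451, 33, 484, 517, 318, 152, 470, 622, 409, 348, 74, 422, 496, 235, 48, 283, 331, 614, 262, 193, 455, 648, 420, 385
F(64) mod 683 = 385


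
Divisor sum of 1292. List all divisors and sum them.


Divisors of 1292: 1, 2, 4, 17, 19, 34, 38, 68, 76, 323, 646, 1292
Sum = 1 + 2 + 4 + 17 + 19 + 34 + 38 + 68 + 76 + 323 + 646 + 1292 = 2520

σ(1292) = 2520


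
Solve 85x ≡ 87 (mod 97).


GCD(85, 97) = 1, unique solution
a^(-1) mod 97 = 8
x = 8 * 87 mod 97 = 17

x ≡ 17 (mod 97)


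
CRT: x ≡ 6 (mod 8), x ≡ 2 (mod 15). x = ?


M = 8*15 = 120
M1 = M/8 = 15, M2 = M/15 = 8
M1^(-1) mod 8 = 7, M2^(-1) mod 15 = 2
x = 6*15*7 + 2*8*2 = 662
662 mod 120 = 62
Check: 62 mod 8 = 6 ✓, 62 mod 15 = 2 ✓

x ≡ 62 (mod 120)


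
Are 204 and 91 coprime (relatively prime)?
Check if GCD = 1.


Euclidean algorithm:
204 = 2 * 91 + 22
91 = 4 * 22 + 3
22 = 7 * 3 + 1
3 = 3 * 1 + 0
GCD(204, 91) = 1

Yes, coprime (GCD = 1)


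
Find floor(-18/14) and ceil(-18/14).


-18/14 = -1.2857
floor = -2
ceil = -1

floor = -2, ceil = -1


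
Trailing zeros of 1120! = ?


floor(1120/5) = 224
floor(1120/25) = 44
floor(1120/125) = 8
floor(1120/625) = 1
Total = 277

277 trailing zeros


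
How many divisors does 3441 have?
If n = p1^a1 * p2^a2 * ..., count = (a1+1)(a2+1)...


3441 = 3^1 × 31^1 × 37^1
d(3441) = (1+1) × (1+1) × (1+1) = 8

8 divisors


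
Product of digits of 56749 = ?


5 × 6 × 7 × 4 × 9 = 7560


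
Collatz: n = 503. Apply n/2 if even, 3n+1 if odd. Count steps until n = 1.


503 → 1510 → 755 → 2266 → 1133 → 3400 → 1700 → 850 → 425 → 1276 → 638 → 319 → 958 → 479 → 1438 → 719 → 2158 → 1079 → 3238 → 1619 → 4858 → 2429 → 7288 → 3644 → 1822 → 911 → 2734 → 1367 → 4102 → 2051 → 6154 → 3077 → 9232 → 4616 → 2308 → 1154 → 577 → 1732 → 866 → 433 → 1300 → 650 → 325 → 976 → 488 → 244 → 122 → 61 → 184 → 92 → 46 → 23 → 70 → 35 → 106 → 53 → 160 → 80 → 40 → 20 → 10 → 5 → 16 → 8 → 4 → 2 → 1
Total steps = 66

66 steps


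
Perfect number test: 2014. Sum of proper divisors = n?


Proper divisors of 2014: 1, 2, 19, 38, 53, 106, 1007
Sum = 1 + 2 + 19 + 38 + 53 + 106 + 1007 = 1226

No, 2014 is not perfect (1226 ≠ 2014)


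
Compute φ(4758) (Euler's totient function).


4758 = 2 × 3 × 13 × 61
Prime factors: 2, 3, 13, 61
φ(4758) = 4758 × (1-1/2) × (1-1/3) × (1-1/13) × (1-1/61)
= 4758 × 1/2 × 2/3 × 12/13 × 60/61 = 1440

φ(4758) = 1440


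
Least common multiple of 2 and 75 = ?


GCD(2, 75) = 1
LCM = 2*75/1 = 150/1 = 150

LCM = 150


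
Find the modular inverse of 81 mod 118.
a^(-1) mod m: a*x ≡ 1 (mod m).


Use the extended Euclidean algorithm on (118, 81); each row r = 118*s + 81*t:
r=118, s=1, t=0
r=81, s=0, t=1
q=1: r=37, s=1, t=-1   [118*(1) + 81*(-1) = 37]
q=2: r=7, s=-2, t=3   [118*(-2) + 81*(3) = 7]
q=5: r=2, s=11, t=-16   [118*(11) + 81*(-16) = 2]
q=3: r=1, s=-35, t=51   [118*(-35) + 81*(51) = 1]
q=2: r=0, s=81, t=-118   [118*(81) + 81*(-118) = 0]
GCD = 1 with t = 51, so 81*(51) ≡ 1 (mod 118)
Inverse = 51 mod 118 = 51
Check: 81 * 51 = 4131 ≡ 1 (mod 118)

81^(-1) ≡ 51 (mod 118)


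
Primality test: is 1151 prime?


Check divisors up to sqrt(1151) = 33.9264
No divisors found.
1151 is prime.

Yes, 1151 is prime


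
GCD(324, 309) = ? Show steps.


324 = 1 * 309 + 15
309 = 20 * 15 + 9
15 = 1 * 9 + 6
9 = 1 * 6 + 3
6 = 2 * 3 + 0
GCD = 3


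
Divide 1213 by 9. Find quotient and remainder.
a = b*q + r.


1213 = 9 * 134 + 7
Check: 1206 + 7 = 1213

q = 134, r = 7


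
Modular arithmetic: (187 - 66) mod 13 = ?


187 - 66 = 121
121 mod 13 = 4


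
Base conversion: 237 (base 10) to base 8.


237 (base 10) = 237 (decimal)
237 (decimal) = 355 (base 8)


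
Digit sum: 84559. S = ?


8 + 4 + 5 + 5 + 9 = 31


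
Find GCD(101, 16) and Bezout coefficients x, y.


Tabular extended Euclidean (each row: r = 101*s + 16*t):
r=101, s=1, t=0
r=16, s=0, t=1
q=6: r=5, s=1, t=-6   [101*(1) + 16*(-6) = 5]
q=3: r=1, s=-3, t=19   [101*(-3) + 16*(19) = 1]
q=5: r=0, s=16, t=-101   [101*(16) + 16*(-101) = 0]
GCD = 1; from the row with r=1: x=-3, y=19
Check: 101*(-3) + 16*(19) = -303 + 304 = 1

GCD = 1, x = -3, y = 19


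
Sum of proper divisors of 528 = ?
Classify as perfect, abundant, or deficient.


Proper divisors: 1, 2, 3, 4, 6, 8, 11, 12, 16, 22, 24, 33, 44, 48, 66, 88, 132, 176, 264
Sum = 1 + 2 + 3 + 4 + 6 + 8 + 11 + 12 + 16 + 22 + 24 + 33 + 44 + 48 + 66 + 88 + 132 + 176 + 264 = 960
960 > 528 → abundant

s(528) = 960 (abundant)


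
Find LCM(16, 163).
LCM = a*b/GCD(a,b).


GCD(16, 163) = 1
LCM = 16*163/1 = 2608/1 = 2608

LCM = 2608


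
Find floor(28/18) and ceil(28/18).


28/18 = 1.5556
floor = 1
ceil = 2

floor = 1, ceil = 2


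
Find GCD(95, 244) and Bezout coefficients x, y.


Tabular extended Euclidean (each row: r = 95*s + 244*t):
r=95, s=1, t=0
r=244, s=0, t=1
q=0: r=95, s=1, t=0   [95*(1) + 244*(0) = 95]
q=2: r=54, s=-2, t=1   [95*(-2) + 244*(1) = 54]
q=1: r=41, s=3, t=-1   [95*(3) + 244*(-1) = 41]
q=1: r=13, s=-5, t=2   [95*(-5) + 244*(2) = 13]
q=3: r=2, s=18, t=-7   [95*(18) + 244*(-7) = 2]
q=6: r=1, s=-113, t=44   [95*(-113) + 244*(44) = 1]
q=2: r=0, s=244, t=-95   [95*(244) + 244*(-95) = 0]
GCD = 1; from the row with r=1: x=-113, y=44
Check: 95*(-113) + 244*(44) = -10735 + 10736 = 1

GCD = 1, x = -113, y = 44


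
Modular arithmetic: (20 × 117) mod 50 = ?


20 × 117 = 2340
2340 mod 50 = 40


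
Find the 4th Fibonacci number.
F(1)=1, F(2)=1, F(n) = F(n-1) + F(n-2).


Sequence: 1, 1, 2, 3
F(4) = 3


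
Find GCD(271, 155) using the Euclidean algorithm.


271 = 1 * 155 + 116
155 = 1 * 116 + 39
116 = 2 * 39 + 38
39 = 1 * 38 + 1
38 = 38 * 1 + 0
GCD = 1


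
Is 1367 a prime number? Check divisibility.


Check divisors up to sqrt(1367) = 36.9730
No divisors found.
1367 is prime.

Yes, 1367 is prime


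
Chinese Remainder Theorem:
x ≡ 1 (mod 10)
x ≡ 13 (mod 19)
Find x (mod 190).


M = 10*19 = 190
M1 = M/10 = 19, M2 = M/19 = 10
M1^(-1) mod 10 = 9, M2^(-1) mod 19 = 2
x = 1*19*9 + 13*10*2 = 431
431 mod 190 = 51
Check: 51 mod 10 = 1 ✓, 51 mod 19 = 13 ✓

x ≡ 51 (mod 190)


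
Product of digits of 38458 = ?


3 × 8 × 4 × 5 × 8 = 3840


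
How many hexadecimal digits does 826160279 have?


826160279 in base 16 = 313E3497
Number of digits = 8

8 digits (base 16)


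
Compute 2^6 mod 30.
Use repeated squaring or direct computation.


2^1 mod 30 = 2
2^2 mod 30 = 4
2^3 mod 30 = 8
2^4 mod 30 = 16
2^5 mod 30 = 2
2^6 mod 30 = 4


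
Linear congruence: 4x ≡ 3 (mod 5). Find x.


GCD(4, 5) = 1, unique solution
a^(-1) mod 5 = 4
x = 4 * 3 mod 5 = 2

x ≡ 2 (mod 5)


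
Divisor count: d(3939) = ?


3939 = 3^1 × 13^1 × 101^1
d(3939) = (1+1) × (1+1) × (1+1) = 8

8 divisors


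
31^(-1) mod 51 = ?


Use the extended Euclidean algorithm on (51, 31); each row r = 51*s + 31*t:
r=51, s=1, t=0
r=31, s=0, t=1
q=1: r=20, s=1, t=-1   [51*(1) + 31*(-1) = 20]
q=1: r=11, s=-1, t=2   [51*(-1) + 31*(2) = 11]
q=1: r=9, s=2, t=-3   [51*(2) + 31*(-3) = 9]
q=1: r=2, s=-3, t=5   [51*(-3) + 31*(5) = 2]
q=4: r=1, s=14, t=-23   [51*(14) + 31*(-23) = 1]
q=2: r=0, s=-31, t=51   [51*(-31) + 31*(51) = 0]
GCD = 1 with t = -23, so 31*(-23) ≡ 1 (mod 51)
Inverse = -23 mod 51 = 28
Check: 31 * 28 = 868 ≡ 1 (mod 51)

31^(-1) ≡ 28 (mod 51)


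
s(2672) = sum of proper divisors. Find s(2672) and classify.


Proper divisors: 1, 2, 4, 8, 16, 167, 334, 668, 1336
Sum = 1 + 2 + 4 + 8 + 16 + 167 + 334 + 668 + 1336 = 2536
2536 < 2672 → deficient

s(2672) = 2536 (deficient)


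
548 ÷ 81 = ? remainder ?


548 = 81 * 6 + 62
Check: 486 + 62 = 548

q = 6, r = 62


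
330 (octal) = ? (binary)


330 (base 8) = 216 (decimal)
216 (decimal) = 11011000 (base 2)


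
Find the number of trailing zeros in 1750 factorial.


floor(1750/5) = 350
floor(1750/25) = 70
floor(1750/125) = 14
floor(1750/625) = 2
Total = 436

436 trailing zeros


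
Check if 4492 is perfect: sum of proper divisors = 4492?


Proper divisors of 4492: 1, 2, 4, 1123, 2246
Sum = 1 + 2 + 4 + 1123 + 2246 = 3376

No, 4492 is not perfect (3376 ≠ 4492)


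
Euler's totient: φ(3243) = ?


3243 = 3 × 23 × 47
Prime factors: 3, 23, 47
φ(3243) = 3243 × (1-1/3) × (1-1/23) × (1-1/47)
= 3243 × 2/3 × 22/23 × 46/47 = 2024

φ(3243) = 2024


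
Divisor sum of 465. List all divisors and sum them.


Divisors of 465: 1, 3, 5, 15, 31, 93, 155, 465
Sum = 1 + 3 + 5 + 15 + 31 + 93 + 155 + 465 = 768

σ(465) = 768


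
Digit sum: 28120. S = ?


2 + 8 + 1 + 2 + 0 = 13


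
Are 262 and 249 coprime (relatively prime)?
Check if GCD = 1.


Euclidean algorithm:
262 = 1 * 249 + 13
249 = 19 * 13 + 2
13 = 6 * 2 + 1
2 = 2 * 1 + 0
GCD(262, 249) = 1

Yes, coprime (GCD = 1)


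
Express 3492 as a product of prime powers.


3492 / 2 = 1746
1746 / 2 = 873
873 / 3 = 291
291 / 3 = 97
97 / 97 = 1
3492 = 2^2 × 3^2 × 97


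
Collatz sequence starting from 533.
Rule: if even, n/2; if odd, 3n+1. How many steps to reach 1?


533 → 1600 → 800 → 400 → 200 → 100 → 50 → 25 → 76 → 38 → 19 → 58 → 29 → 88 → 44 → 22 → 11 → 34 → 17 → 52 → 26 → 13 → 40 → 20 → 10 → 5 → 16 → 8 → 4 → 2 → 1
Total steps = 30

30 steps


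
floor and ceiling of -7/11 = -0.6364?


-7/11 = -0.6364
floor = -1
ceil = 0

floor = -1, ceil = 0


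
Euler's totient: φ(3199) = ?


3199 = 7 × 457
Prime factors: 7, 457
φ(3199) = 3199 × (1-1/7) × (1-1/457)
= 3199 × 6/7 × 456/457 = 2736

φ(3199) = 2736


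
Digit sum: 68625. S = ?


6 + 8 + 6 + 2 + 5 = 27


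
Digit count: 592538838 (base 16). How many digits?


592538838 in base 16 = 23516CD6
Number of digits = 8

8 digits (base 16)


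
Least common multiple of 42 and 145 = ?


GCD(42, 145) = 1
LCM = 42*145/1 = 6090/1 = 6090

LCM = 6090


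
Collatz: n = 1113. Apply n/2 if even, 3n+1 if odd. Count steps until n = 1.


1113 → 3340 → 1670 → 835 → 2506 → 1253 → 3760 → 1880 → 940 → 470 → 235 → 706 → 353 → 1060 → 530 → 265 → 796 → 398 → 199 → 598 → 299 → 898 → 449 → 1348 → 674 → 337 → 1012 → 506 → 253 → 760 → 380 → 190 → 95 → 286 → 143 → 430 → 215 → 646 → 323 → 970 → 485 → 1456 → 728 → 364 → 182 → 91 → 274 → 137 → 412 → 206 → 103 → 310 → 155 → 466 → 233 → 700 → 350 → 175 → 526 → 263 → 790 → 395 → 1186 → 593 → 1780 → 890 → 445 → 1336 → 668 → 334 → 167 → 502 → 251 → 754 → 377 → 1132 → 566 → 283 → 850 → 425 → 1276 → 638 → 319 → 958 → 479 → 1438 → 719 → 2158 → 1079 → 3238 → 1619 → 4858 → 2429 → 7288 → 3644 → 1822 → 911 → 2734 → 1367 → 4102 → 2051 → 6154 → 3077 → 9232 → 4616 → 2308 → 1154 → 577 → 1732 → 866 → 433 → 1300 → 650 → 325 → 976 → 488 → 244 → 122 → 61 → 184 → 92 → 46 → 23 → 70 → 35 → 106 → 53 → 160 → 80 → 40 → 20 → 10 → 5 → 16 → 8 → 4 → 2 → 1
Total steps = 137

137 steps


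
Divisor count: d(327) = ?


327 = 3^1 × 109^1
d(327) = (1+1) × (1+1) = 4

4 divisors


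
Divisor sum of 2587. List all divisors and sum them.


Divisors of 2587: 1, 13, 199, 2587
Sum = 1 + 13 + 199 + 2587 = 2800

σ(2587) = 2800


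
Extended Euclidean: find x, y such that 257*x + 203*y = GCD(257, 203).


Tabular extended Euclidean (each row: r = 257*s + 203*t):
r=257, s=1, t=0
r=203, s=0, t=1
q=1: r=54, s=1, t=-1   [257*(1) + 203*(-1) = 54]
q=3: r=41, s=-3, t=4   [257*(-3) + 203*(4) = 41]
q=1: r=13, s=4, t=-5   [257*(4) + 203*(-5) = 13]
q=3: r=2, s=-15, t=19   [257*(-15) + 203*(19) = 2]
q=6: r=1, s=94, t=-119   [257*(94) + 203*(-119) = 1]
q=2: r=0, s=-203, t=257   [257*(-203) + 203*(257) = 0]
GCD = 1; from the row with r=1: x=94, y=-119
Check: 257*(94) + 203*(-119) = 24158 - 24157 = 1

GCD = 1, x = 94, y = -119


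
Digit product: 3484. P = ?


3 × 4 × 8 × 4 = 384


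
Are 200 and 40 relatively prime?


Euclidean algorithm:
200 = 5 * 40 + 0
GCD(200, 40) = 40

No, not coprime (GCD = 40)


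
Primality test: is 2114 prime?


2114 / 2 = 1057 (exact division)
2114 is NOT prime.

No, 2114 is not prime


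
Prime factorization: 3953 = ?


3953 / 59 = 67
67 / 67 = 1
3953 = 59 × 67


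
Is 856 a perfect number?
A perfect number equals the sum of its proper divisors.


Proper divisors of 856: 1, 2, 4, 8, 107, 214, 428
Sum = 1 + 2 + 4 + 8 + 107 + 214 + 428 = 764

No, 856 is not perfect (764 ≠ 856)


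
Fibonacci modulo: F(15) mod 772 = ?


F(k) mod 772 for k=1..15:
1, 1, 2, 3, 5, 8, 13, 21, 34, 55, 89, 144, 233, 377, 610
F(15) mod 772 = 610


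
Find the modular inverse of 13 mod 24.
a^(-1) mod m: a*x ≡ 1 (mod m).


Use the extended Euclidean algorithm on (24, 13); each row r = 24*s + 13*t:
r=24, s=1, t=0
r=13, s=0, t=1
q=1: r=11, s=1, t=-1   [24*(1) + 13*(-1) = 11]
q=1: r=2, s=-1, t=2   [24*(-1) + 13*(2) = 2]
q=5: r=1, s=6, t=-11   [24*(6) + 13*(-11) = 1]
q=2: r=0, s=-13, t=24   [24*(-13) + 13*(24) = 0]
GCD = 1 with t = -11, so 13*(-11) ≡ 1 (mod 24)
Inverse = -11 mod 24 = 13
Check: 13 * 13 = 169 ≡ 1 (mod 24)

13^(-1) ≡ 13 (mod 24)


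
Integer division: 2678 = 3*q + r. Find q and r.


2678 = 3 * 892 + 2
Check: 2676 + 2 = 2678

q = 892, r = 2


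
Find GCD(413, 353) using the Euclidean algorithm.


413 = 1 * 353 + 60
353 = 5 * 60 + 53
60 = 1 * 53 + 7
53 = 7 * 7 + 4
7 = 1 * 4 + 3
4 = 1 * 3 + 1
3 = 3 * 1 + 0
GCD = 1


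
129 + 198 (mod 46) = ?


129 + 198 = 327
327 mod 46 = 5


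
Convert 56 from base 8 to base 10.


56 (base 8) = 46 (decimal)
46 (decimal) = 46 (base 10)


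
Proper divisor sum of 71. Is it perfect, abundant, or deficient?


Proper divisors: 1
Sum = 1 = 1
1 < 71 → deficient

s(71) = 1 (deficient)


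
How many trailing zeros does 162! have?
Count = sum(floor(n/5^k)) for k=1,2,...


floor(162/5) = 32
floor(162/25) = 6
floor(162/125) = 1
Total = 39

39 trailing zeros


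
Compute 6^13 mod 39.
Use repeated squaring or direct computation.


6^1 mod 39 = 6
6^2 mod 39 = 36
6^3 mod 39 = 21
6^4 mod 39 = 9
6^5 mod 39 = 15
6^6 mod 39 = 12
6^7 mod 39 = 33
6^8 mod 39 = 3
6^9 mod 39 = 18
6^10 mod 39 = 30
6^11 mod 39 = 24
6^12 mod 39 = 27
6^13 mod 39 = 6


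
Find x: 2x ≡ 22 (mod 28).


GCD(2, 28) = 2 divides 22
Divide: 1x ≡ 11 (mod 14)
x ≡ 11 (mod 14)


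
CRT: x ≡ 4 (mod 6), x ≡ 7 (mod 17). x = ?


M = 6*17 = 102
M1 = M/6 = 17, M2 = M/17 = 6
M1^(-1) mod 6 = 5, M2^(-1) mod 17 = 3
x = 4*17*5 + 7*6*3 = 466
466 mod 102 = 58
Check: 58 mod 6 = 4 ✓, 58 mod 17 = 7 ✓

x ≡ 58 (mod 102)


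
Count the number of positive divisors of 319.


319 = 11^1 × 29^1
d(319) = (1+1) × (1+1) = 4

4 divisors


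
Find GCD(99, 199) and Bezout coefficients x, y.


Tabular extended Euclidean (each row: r = 99*s + 199*t):
r=99, s=1, t=0
r=199, s=0, t=1
q=0: r=99, s=1, t=0   [99*(1) + 199*(0) = 99]
q=2: r=1, s=-2, t=1   [99*(-2) + 199*(1) = 1]
q=99: r=0, s=199, t=-99   [99*(199) + 199*(-99) = 0]
GCD = 1; from the row with r=1: x=-2, y=1
Check: 99*(-2) + 199*(1) = -198 + 199 = 1

GCD = 1, x = -2, y = 1


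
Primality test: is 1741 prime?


Check divisors up to sqrt(1741) = 41.7253
No divisors found.
1741 is prime.

Yes, 1741 is prime


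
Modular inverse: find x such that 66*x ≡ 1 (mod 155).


Use the extended Euclidean algorithm on (155, 66); each row r = 155*s + 66*t:
r=155, s=1, t=0
r=66, s=0, t=1
q=2: r=23, s=1, t=-2   [155*(1) + 66*(-2) = 23]
q=2: r=20, s=-2, t=5   [155*(-2) + 66*(5) = 20]
q=1: r=3, s=3, t=-7   [155*(3) + 66*(-7) = 3]
q=6: r=2, s=-20, t=47   [155*(-20) + 66*(47) = 2]
q=1: r=1, s=23, t=-54   [155*(23) + 66*(-54) = 1]
q=2: r=0, s=-66, t=155   [155*(-66) + 66*(155) = 0]
GCD = 1 with t = -54, so 66*(-54) ≡ 1 (mod 155)
Inverse = -54 mod 155 = 101
Check: 66 * 101 = 6666 ≡ 1 (mod 155)

66^(-1) ≡ 101 (mod 155)


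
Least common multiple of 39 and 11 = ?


GCD(39, 11) = 1
LCM = 39*11/1 = 429/1 = 429

LCM = 429


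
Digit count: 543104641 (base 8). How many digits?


543104641 in base 8 = 4027617201
Number of digits = 10

10 digits (base 8)


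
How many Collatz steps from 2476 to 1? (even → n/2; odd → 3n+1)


2476 → 1238 → 619 → 1858 → 929 → 2788 → 1394 → 697 → 2092 → 1046 → 523 → 1570 → 785 → 2356 → 1178 → 589 → 1768 → 884 → 442 → 221 → 664 → 332 → 166 → 83 → 250 → 125 → 376 → 188 → 94 → 47 → 142 → 71 → 214 → 107 → 322 → 161 → 484 → 242 → 121 → 364 → 182 → 91 → 274 → 137 → 412 → 206 → 103 → 310 → 155 → 466 → 233 → 700 → 350 → 175 → 526 → 263 → 790 → 395 → 1186 → 593 → 1780 → 890 → 445 → 1336 → 668 → 334 → 167 → 502 → 251 → 754 → 377 → 1132 → 566 → 283 → 850 → 425 → 1276 → 638 → 319 → 958 → 479 → 1438 → 719 → 2158 → 1079 → 3238 → 1619 → 4858 → 2429 → 7288 → 3644 → 1822 → 911 → 2734 → 1367 → 4102 → 2051 → 6154 → 3077 → 9232 → 4616 → 2308 → 1154 → 577 → 1732 → 866 → 433 → 1300 → 650 → 325 → 976 → 488 → 244 → 122 → 61 → 184 → 92 → 46 → 23 → 70 → 35 → 106 → 53 → 160 → 80 → 40 → 20 → 10 → 5 → 16 → 8 → 4 → 2 → 1
Total steps = 133

133 steps


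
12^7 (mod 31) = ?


12^1 mod 31 = 12
12^2 mod 31 = 20
12^3 mod 31 = 23
12^4 mod 31 = 28
12^5 mod 31 = 26
12^6 mod 31 = 2
12^7 mod 31 = 24


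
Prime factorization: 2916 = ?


2916 / 2 = 1458
1458 / 2 = 729
729 / 3 = 243
243 / 3 = 81
81 / 3 = 27
27 / 3 = 9
9 / 3 = 3
3 / 3 = 1
2916 = 2^2 × 3^6


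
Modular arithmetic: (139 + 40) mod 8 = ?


139 + 40 = 179
179 mod 8 = 3


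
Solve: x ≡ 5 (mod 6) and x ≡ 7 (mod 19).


M = 6*19 = 114
M1 = M/6 = 19, M2 = M/19 = 6
M1^(-1) mod 6 = 1, M2^(-1) mod 19 = 16
x = 5*19*1 + 7*6*16 = 767
767 mod 114 = 83
Check: 83 mod 6 = 5 ✓, 83 mod 19 = 7 ✓

x ≡ 83 (mod 114)


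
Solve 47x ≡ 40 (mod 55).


GCD(47, 55) = 1, unique solution
a^(-1) mod 55 = 48
x = 48 * 40 mod 55 = 50

x ≡ 50 (mod 55)


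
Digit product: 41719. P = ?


4 × 1 × 7 × 1 × 9 = 252


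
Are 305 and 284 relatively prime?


Euclidean algorithm:
305 = 1 * 284 + 21
284 = 13 * 21 + 11
21 = 1 * 11 + 10
11 = 1 * 10 + 1
10 = 10 * 1 + 0
GCD(305, 284) = 1

Yes, coprime (GCD = 1)


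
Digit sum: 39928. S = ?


3 + 9 + 9 + 2 + 8 = 31


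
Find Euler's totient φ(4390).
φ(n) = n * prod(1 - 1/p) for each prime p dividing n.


4390 = 2 × 5 × 439
Prime factors: 2, 5, 439
φ(4390) = 4390 × (1-1/2) × (1-1/5) × (1-1/439)
= 4390 × 1/2 × 4/5 × 438/439 = 1752

φ(4390) = 1752


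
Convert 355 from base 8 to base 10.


355 (base 8) = 237 (decimal)
237 (decimal) = 237 (base 10)


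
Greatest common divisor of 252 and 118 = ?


252 = 2 * 118 + 16
118 = 7 * 16 + 6
16 = 2 * 6 + 4
6 = 1 * 4 + 2
4 = 2 * 2 + 0
GCD = 2


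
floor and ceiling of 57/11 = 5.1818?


57/11 = 5.1818
floor = 5
ceil = 6

floor = 5, ceil = 6
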